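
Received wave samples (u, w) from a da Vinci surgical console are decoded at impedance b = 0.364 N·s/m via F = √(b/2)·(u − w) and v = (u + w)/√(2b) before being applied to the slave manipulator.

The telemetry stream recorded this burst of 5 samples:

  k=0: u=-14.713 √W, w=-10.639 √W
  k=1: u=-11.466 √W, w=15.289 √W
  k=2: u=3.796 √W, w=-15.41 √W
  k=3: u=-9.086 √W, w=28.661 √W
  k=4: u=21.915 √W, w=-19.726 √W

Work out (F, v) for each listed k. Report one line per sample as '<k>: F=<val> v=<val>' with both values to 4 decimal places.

0: F=-1.7380 v=-29.7130
1: F=-11.4141 v=4.4806
2: F=8.1936 v=-13.6118
3: F=-16.1034 v=22.9423
4: F=17.7647 v=2.5655

k=0: u−w=-4.0740, u+w=-25.3520; √(b/2)=0.4266, √(2b)=0.8532; F=0.4266×(-4.074)=-1.7380, v=-25.3520/0.8532=-29.7130
k=1: u−w=-26.7550, u+w=3.8230; √(b/2)=0.4266, √(2b)=0.8532; F=0.4266×(-26.755)=-11.4141, v=3.8230/0.8532=4.4806
k=2: u−w=19.2060, u+w=-11.6140; √(b/2)=0.4266, √(2b)=0.8532; F=0.4266×19.206=8.1936, v=-11.6140/0.8532=-13.6118
k=3: u−w=-37.7470, u+w=19.5750; √(b/2)=0.4266, √(2b)=0.8532; F=0.4266×(-37.747)=-16.1034, v=19.5750/0.8532=22.9423
k=4: u−w=41.6410, u+w=2.1890; √(b/2)=0.4266, √(2b)=0.8532; F=0.4266×41.641=17.7647, v=2.1890/0.8532=2.5655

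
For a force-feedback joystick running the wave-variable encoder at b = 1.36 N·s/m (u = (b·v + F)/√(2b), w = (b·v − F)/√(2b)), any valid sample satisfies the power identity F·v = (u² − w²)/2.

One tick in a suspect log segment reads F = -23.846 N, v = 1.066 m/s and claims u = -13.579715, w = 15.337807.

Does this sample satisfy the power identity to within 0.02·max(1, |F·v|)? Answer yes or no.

yes

F·v = (-23.846)×1.066 = -25.419836 W.
(u² − w²)/2 = (184.408659 − 235.248324)/2 = -25.419832 W.
|Δ| = 0.000004;  2% of max(1, |F·v|) = 0.508397.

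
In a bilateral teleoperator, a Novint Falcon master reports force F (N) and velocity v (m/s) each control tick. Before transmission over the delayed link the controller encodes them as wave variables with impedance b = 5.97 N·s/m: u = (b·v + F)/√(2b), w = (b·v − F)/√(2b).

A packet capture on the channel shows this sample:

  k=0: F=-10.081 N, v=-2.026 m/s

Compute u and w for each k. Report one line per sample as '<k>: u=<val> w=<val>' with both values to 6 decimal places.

k=0: b·v=5.97×(-2.026)=-12.095220; √(2b)=3.455431; u=(-12.095220+(-10.081))/3.455431=-6.417788, w=(-12.095220−(-10.081))/3.455431=-0.582914

0: u=-6.417788 w=-0.582914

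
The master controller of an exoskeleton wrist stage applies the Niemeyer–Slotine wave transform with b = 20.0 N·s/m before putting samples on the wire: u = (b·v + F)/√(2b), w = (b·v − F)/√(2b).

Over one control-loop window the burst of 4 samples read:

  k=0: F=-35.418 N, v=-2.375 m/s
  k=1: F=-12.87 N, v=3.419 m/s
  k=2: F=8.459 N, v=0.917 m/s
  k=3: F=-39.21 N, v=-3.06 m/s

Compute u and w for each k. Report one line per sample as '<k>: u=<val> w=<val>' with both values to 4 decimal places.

0: u=-13.1105 w=-1.9103
1: u=8.7769 w=12.8468
2: u=4.2373 w=1.5623
3: u=-15.8762 w=-3.4769

k=0: b·v=20.0×(-2.375)=-47.5000; √(2b)=6.3246; u=(-47.5000+(-35.418))/6.3246=-13.1105, w=(-47.5000−(-35.418))/6.3246=-1.9103
k=1: b·v=20.0×3.419=68.3800; √(2b)=6.3246; u=(68.3800+(-12.87))/6.3246=8.7769, w=(68.3800−(-12.87))/6.3246=12.8468
k=2: b·v=20.0×0.917=18.3400; √(2b)=6.3246; u=(18.3400+8.459)/6.3246=4.2373, w=(18.3400−8.459)/6.3246=1.5623
k=3: b·v=20.0×(-3.06)=-61.2000; √(2b)=6.3246; u=(-61.2000+(-39.21))/6.3246=-15.8762, w=(-61.2000−(-39.21))/6.3246=-3.4769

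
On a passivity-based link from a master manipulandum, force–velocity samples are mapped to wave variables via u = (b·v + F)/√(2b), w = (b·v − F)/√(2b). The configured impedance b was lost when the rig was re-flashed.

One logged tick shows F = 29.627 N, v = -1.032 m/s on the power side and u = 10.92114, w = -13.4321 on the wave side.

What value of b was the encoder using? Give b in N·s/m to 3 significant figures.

u + w = -2.5110;  u + w = √(2b)·v, so √(2b) = -2.5110/(-1.032) = 2.4331.
b = (√(2b))²/2 = 5.9200/2 = 2.9600.
(Check via u − w = 2F/√(2b): u − w = 24.3532, 2F/√(2b) = 24.3533.)

b = 2.96 N·s/m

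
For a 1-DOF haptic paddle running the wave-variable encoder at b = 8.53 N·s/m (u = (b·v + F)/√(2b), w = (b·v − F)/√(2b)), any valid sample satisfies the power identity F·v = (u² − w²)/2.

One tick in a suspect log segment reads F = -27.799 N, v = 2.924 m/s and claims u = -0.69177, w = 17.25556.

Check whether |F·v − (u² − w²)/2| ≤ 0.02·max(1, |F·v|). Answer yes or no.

no

F·v = (-27.799)×2.924 = -81.28428 W.
(u² − w²)/2 = (0.47855 − 297.75435)/2 = -148.63790 W.
|Δ| = 67.35363;  2% of max(1, |F·v|) = 1.62569.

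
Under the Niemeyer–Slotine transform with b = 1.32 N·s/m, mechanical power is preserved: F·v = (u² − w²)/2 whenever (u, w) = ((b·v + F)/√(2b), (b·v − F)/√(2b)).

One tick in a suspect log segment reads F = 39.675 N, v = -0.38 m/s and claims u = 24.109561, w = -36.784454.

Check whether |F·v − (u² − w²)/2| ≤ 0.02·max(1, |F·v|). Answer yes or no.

no

F·v = 39.675×(-0.38) = -15.076500 W.
(u² − w²)/2 = (581.270932 − 1353.096056)/2 = -385.912562 W.
|Δ| = 370.836062;  2% of max(1, |F·v|) = 0.301530.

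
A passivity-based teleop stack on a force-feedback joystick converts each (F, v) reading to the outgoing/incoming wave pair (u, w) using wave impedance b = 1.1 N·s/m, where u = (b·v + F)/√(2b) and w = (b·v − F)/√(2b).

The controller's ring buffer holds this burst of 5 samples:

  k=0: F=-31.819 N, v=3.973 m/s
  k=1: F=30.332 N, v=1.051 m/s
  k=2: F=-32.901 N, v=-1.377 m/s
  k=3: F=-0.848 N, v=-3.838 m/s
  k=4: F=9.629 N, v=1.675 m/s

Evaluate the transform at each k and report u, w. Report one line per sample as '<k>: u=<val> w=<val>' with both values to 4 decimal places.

0: u=-18.5059 w=24.3988
1: u=21.2293 w=-19.6704
2: u=-23.2031 w=21.1606
3: u=-3.4181 w=-2.2746
4: u=7.7341 w=-5.2497

k=0: b·v=1.1×3.973=4.3703; √(2b)=1.4832; u=(4.3703+(-31.819))/1.4832=-18.5059, w=(4.3703−(-31.819))/1.4832=24.3988
k=1: b·v=1.1×1.051=1.1561; √(2b)=1.4832; u=(1.1561+30.332)/1.4832=21.2293, w=(1.1561−30.332)/1.4832=-19.6704
k=2: b·v=1.1×(-1.377)=-1.5147; √(2b)=1.4832; u=(-1.5147+(-32.901))/1.4832=-23.2031, w=(-1.5147−(-32.901))/1.4832=21.1606
k=3: b·v=1.1×(-3.838)=-4.2218; √(2b)=1.4832; u=(-4.2218+(-0.848))/1.4832=-3.4181, w=(-4.2218−(-0.848))/1.4832=-2.2746
k=4: b·v=1.1×1.675=1.8425; √(2b)=1.4832; u=(1.8425+9.629)/1.4832=7.7341, w=(1.8425−9.629)/1.4832=-5.2497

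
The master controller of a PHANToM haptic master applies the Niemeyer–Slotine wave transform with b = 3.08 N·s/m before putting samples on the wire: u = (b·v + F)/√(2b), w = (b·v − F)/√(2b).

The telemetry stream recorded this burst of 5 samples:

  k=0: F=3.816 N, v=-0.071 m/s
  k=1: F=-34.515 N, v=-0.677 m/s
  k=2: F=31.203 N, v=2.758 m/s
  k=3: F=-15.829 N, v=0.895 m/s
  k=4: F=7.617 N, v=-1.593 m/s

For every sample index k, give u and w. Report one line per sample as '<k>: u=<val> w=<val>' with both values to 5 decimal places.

0: u=1.44940 w=-1.62562
1: u=-14.74662 w=13.06635
2: u=15.99463 w=-9.14946
3: u=-5.26702 w=7.48835
4: u=1.09212 w=-5.04584

k=0: b·v=3.08×(-0.071)=-0.21868; √(2b)=2.48193; u=(-0.21868+3.816)/2.48193=1.44940, w=(-0.21868−3.816)/2.48193=-1.62562
k=1: b·v=3.08×(-0.677)=-2.08516; √(2b)=2.48193; u=(-2.08516+(-34.515))/2.48193=-14.74662, w=(-2.08516−(-34.515))/2.48193=13.06635
k=2: b·v=3.08×2.758=8.49464; √(2b)=2.48193; u=(8.49464+31.203)/2.48193=15.99463, w=(8.49464−31.203)/2.48193=-9.14946
k=3: b·v=3.08×0.895=2.75660; √(2b)=2.48193; u=(2.75660+(-15.829))/2.48193=-5.26702, w=(2.75660−(-15.829))/2.48193=7.48835
k=4: b·v=3.08×(-1.593)=-4.90644; √(2b)=2.48193; u=(-4.90644+7.617)/2.48193=1.09212, w=(-4.90644−7.617)/2.48193=-5.04584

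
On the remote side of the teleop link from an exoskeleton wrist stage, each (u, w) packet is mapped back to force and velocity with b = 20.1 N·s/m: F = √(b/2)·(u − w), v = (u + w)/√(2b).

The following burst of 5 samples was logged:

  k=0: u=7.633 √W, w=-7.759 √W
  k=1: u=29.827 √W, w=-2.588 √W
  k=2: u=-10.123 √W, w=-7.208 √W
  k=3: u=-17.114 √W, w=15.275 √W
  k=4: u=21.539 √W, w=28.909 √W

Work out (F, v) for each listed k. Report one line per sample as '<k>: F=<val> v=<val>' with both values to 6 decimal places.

k=0: u−w=15.392000, u+w=-0.126000; √(b/2)=3.170173, √(2b)=6.340347; F=3.170173×15.392=48.795310, v=-0.126000/6.340347=-0.019873
k=1: u−w=32.415000, u+w=27.239000; √(b/2)=3.170173, √(2b)=6.340347; F=3.170173×32.415=102.761174, v=27.239000/6.340347=4.296137
k=2: u−w=-2.915000, u+w=-17.331000; √(b/2)=3.170173, √(2b)=6.340347; F=3.170173×(-2.915)=-9.241056, v=-17.331000/6.340347=-2.733447
k=3: u−w=-32.389000, u+w=-1.839000; √(b/2)=3.170173, √(2b)=6.340347; F=3.170173×(-32.389)=-102.678749, v=-1.839000/6.340347=-0.290047
k=4: u−w=-7.370000, u+w=50.448000; √(b/2)=3.170173, √(2b)=6.340347; F=3.170173×(-7.37)=-23.364179, v=50.448000/6.340347=7.956662

0: F=48.795310 v=-0.019873
1: F=102.761174 v=4.296137
2: F=-9.241056 v=-2.733447
3: F=-102.678749 v=-0.290047
4: F=-23.364179 v=7.956662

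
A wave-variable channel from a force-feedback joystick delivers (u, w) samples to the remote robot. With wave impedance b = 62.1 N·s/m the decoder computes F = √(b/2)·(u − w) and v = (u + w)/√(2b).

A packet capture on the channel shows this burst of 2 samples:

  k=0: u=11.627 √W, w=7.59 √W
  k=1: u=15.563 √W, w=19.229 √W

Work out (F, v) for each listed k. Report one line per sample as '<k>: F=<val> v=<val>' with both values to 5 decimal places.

0: F=22.49518 v=1.72435
1: F=-20.42788 v=3.12190

k=0: u−w=4.03700, u+w=19.21700; √(b/2)=5.57225, √(2b)=11.14451; F=5.57225×4.037=22.49518, v=19.21700/11.14451=1.72435
k=1: u−w=-3.66600, u+w=34.79200; √(b/2)=5.57225, √(2b)=11.14451; F=5.57225×(-3.666)=-20.42788, v=34.79200/11.14451=3.12190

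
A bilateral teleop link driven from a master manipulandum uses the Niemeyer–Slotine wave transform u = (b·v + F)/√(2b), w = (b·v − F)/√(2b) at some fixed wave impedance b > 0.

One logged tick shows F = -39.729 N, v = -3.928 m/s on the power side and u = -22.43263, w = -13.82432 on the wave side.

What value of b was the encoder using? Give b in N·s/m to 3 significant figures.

b = 42.6 N·s/m

u + w = -36.25695;  u + w = √(2b)·v, so √(2b) = -36.25695/(-3.928) = 9.23038.
b = (√(2b))²/2 = 85.20000/2 = 42.60000.
(Check via u − w = 2F/√(2b): u − w = -8.60831, 2F/√(2b) = -8.60831.)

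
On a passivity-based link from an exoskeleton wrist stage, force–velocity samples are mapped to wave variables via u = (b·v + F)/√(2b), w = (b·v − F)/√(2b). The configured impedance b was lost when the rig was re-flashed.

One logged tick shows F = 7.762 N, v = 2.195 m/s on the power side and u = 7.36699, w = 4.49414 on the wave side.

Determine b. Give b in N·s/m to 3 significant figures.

u + w = 11.86113;  u + w = √(2b)·v, so √(2b) = 11.86113/2.195 = 5.40370.
b = (√(2b))²/2 = 29.20002/2 = 14.60001.
(Check via u − w = 2F/√(2b): u − w = 2.87285, 2F/√(2b) = 2.87284.)

b = 14.6 N·s/m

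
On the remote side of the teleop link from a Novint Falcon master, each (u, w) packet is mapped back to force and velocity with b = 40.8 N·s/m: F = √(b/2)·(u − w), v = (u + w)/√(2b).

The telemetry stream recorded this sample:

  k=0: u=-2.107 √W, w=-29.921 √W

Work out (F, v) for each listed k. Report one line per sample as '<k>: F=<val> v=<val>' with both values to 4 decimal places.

k=0: u−w=27.8140, u+w=-32.0280; √(b/2)=4.5166, √(2b)=9.0333; F=4.5166×27.814=125.6257, v=-32.0280/9.0333=-3.5456

0: F=125.6257 v=-3.5456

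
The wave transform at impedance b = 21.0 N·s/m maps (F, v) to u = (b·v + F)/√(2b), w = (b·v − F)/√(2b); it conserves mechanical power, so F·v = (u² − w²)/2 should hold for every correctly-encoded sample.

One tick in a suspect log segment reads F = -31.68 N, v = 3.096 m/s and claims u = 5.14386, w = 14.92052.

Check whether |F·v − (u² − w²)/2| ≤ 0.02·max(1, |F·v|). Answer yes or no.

F·v = (-31.68)×3.096 = -98.08128 W.
(u² − w²)/2 = (26.45930 − 222.62192)/2 = -98.08131 W.
|Δ| = 0.00003;  2% of max(1, |F·v|) = 1.96163.

yes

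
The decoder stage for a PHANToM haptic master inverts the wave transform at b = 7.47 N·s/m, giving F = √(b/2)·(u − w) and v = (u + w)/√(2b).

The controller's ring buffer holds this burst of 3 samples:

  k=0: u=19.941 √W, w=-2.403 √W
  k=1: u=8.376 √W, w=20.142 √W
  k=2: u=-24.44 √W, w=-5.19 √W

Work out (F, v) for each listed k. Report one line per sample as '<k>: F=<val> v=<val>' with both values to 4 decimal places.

0: F=43.1823 v=4.5374
1: F=-22.7391 v=7.3781
2: F=-37.2028 v=-7.6658

k=0: u−w=22.3440, u+w=17.5380; √(b/2)=1.9326, √(2b)=3.8652; F=1.9326×22.344=43.1823, v=17.5380/3.8652=4.5374
k=1: u−w=-11.7660, u+w=28.5180; √(b/2)=1.9326, √(2b)=3.8652; F=1.9326×(-11.766)=-22.7391, v=28.5180/3.8652=7.3781
k=2: u−w=-19.2500, u+w=-29.6300; √(b/2)=1.9326, √(2b)=3.8652; F=1.9326×(-19.25)=-37.2028, v=-29.6300/3.8652=-7.6658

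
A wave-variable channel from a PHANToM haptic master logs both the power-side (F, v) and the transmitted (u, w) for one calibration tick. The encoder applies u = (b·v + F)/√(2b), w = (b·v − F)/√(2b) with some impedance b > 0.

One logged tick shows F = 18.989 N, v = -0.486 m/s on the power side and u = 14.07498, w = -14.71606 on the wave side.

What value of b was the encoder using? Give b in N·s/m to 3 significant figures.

u + w = -0.6411;  u + w = √(2b)·v, so √(2b) = -0.6411/(-0.486) = 1.3191.
b = (√(2b))²/2 = 1.7400/2 = 0.8700.
(Check via u − w = 2F/√(2b): u − w = 28.7910, 2F/√(2b) = 28.7910.)

b = 0.87 N·s/m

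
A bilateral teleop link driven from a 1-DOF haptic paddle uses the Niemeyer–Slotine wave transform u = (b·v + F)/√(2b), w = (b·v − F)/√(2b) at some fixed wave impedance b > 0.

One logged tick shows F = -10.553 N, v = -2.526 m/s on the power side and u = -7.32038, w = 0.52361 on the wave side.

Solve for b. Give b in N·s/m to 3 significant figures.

b = 3.62 N·s/m

u + w = -6.7968;  u + w = √(2b)·v, so √(2b) = -6.7968/(-2.526) = 2.6907.
b = (√(2b))²/2 = 7.2400/2 = 3.6200.
(Check via u − w = 2F/√(2b): u − w = -7.8440, 2F/√(2b) = -7.8440.)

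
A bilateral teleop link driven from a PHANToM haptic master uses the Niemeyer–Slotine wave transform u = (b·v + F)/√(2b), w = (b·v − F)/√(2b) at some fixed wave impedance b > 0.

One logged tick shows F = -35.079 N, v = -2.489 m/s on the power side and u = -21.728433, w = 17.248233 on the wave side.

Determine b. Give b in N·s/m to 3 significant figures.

b = 1.62 N·s/m

u + w = -4.480200;  u + w = √(2b)·v, so √(2b) = -4.480200/(-2.489) = 1.800000.
b = (√(2b))²/2 = 3.240000/2 = 1.620000.
(Check via u − w = 2F/√(2b): u − w = -38.976666, 2F/√(2b) = -38.976667.)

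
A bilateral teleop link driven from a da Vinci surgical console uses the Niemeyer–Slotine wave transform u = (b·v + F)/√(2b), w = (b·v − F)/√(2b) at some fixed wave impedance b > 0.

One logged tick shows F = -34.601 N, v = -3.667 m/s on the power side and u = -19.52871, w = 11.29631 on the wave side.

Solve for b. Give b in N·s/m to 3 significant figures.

b = 2.52 N·s/m

u + w = -8.2324;  u + w = √(2b)·v, so √(2b) = -8.2324/(-3.667) = 2.2450.
b = (√(2b))²/2 = 5.0400/2 = 2.5200.
(Check via u − w = 2F/√(2b): u − w = -30.8250, 2F/√(2b) = -30.8250.)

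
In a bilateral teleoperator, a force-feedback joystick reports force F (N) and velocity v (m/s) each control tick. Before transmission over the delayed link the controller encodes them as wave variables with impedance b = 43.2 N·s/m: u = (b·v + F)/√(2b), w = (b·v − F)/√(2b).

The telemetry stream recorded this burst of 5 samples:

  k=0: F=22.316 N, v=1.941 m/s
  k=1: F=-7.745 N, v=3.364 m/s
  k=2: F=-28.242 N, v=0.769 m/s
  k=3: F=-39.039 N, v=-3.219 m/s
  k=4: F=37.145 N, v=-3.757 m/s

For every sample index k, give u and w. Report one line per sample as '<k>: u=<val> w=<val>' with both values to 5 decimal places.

k=0: b·v=43.2×1.941=83.85120; √(2b)=9.29516; u=(83.85120+22.316)/9.29516=11.42177, w=(83.85120−22.316)/9.29516=6.62013
k=1: b·v=43.2×3.364=145.32480; √(2b)=9.29516; u=(145.32480+(-7.745))/9.29516=14.80123, w=(145.32480−(-7.745))/9.29516=16.46769
k=2: b·v=43.2×0.769=33.22080; √(2b)=9.29516; u=(33.22080+(-28.242))/9.29516=0.53563, w=(33.22080−(-28.242))/9.29516=6.61234
k=3: b·v=43.2×(-3.219)=-139.06080; √(2b)=9.29516; u=(-139.06080+(-39.039))/9.29516=-19.16049, w=(-139.06080−(-39.039))/9.29516=-10.76063
k=4: b·v=43.2×(-3.757)=-162.30240; √(2b)=9.29516; u=(-162.30240+37.145)/9.29516=-13.46479, w=(-162.30240−37.145)/9.29516=-21.45712

0: u=11.42177 w=6.62013
1: u=14.80123 w=16.46769
2: u=0.53563 w=6.61234
3: u=-19.16049 w=-10.76063
4: u=-13.46479 w=-21.45712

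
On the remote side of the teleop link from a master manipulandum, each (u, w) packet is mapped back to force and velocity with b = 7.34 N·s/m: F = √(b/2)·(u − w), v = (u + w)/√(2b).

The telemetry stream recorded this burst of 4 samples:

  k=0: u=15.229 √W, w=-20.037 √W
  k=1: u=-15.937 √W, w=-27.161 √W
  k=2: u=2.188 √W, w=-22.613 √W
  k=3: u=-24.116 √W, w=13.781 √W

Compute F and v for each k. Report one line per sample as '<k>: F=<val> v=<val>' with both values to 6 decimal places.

k=0: u−w=35.266000, u+w=-4.808000; √(b/2)=1.915724, √(2b)=3.831449; F=1.915724×35.266=67.559937, v=-4.808000/3.831449=-1.254878
k=1: u−w=11.224000, u+w=-43.098000; √(b/2)=1.915724, √(2b)=3.831449; F=1.915724×11.224=21.502091, v=-43.098000/3.831449=-11.248486
k=2: u−w=24.801000, u+w=-20.425000; √(b/2)=1.915724, √(2b)=3.831449; F=1.915724×24.801=47.511881, v=-20.425000/3.831449=-5.330882
k=3: u−w=-37.897000, u+w=-10.335000; √(b/2)=1.915724, √(2b)=3.831449; F=1.915724×(-37.897)=-72.600208, v=-10.335000/3.831449=-2.697413

0: F=67.559937 v=-1.254878
1: F=21.502091 v=-11.248486
2: F=47.511881 v=-5.330882
3: F=-72.600208 v=-2.697413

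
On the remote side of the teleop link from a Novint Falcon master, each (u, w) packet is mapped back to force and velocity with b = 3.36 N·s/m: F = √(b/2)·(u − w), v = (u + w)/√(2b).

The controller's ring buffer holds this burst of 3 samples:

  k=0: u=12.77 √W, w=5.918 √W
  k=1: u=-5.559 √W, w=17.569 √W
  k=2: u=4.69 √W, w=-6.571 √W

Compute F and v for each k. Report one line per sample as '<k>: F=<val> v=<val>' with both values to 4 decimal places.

k=0: u−w=6.8520, u+w=18.6880; √(b/2)=1.2961, √(2b)=2.5923; F=1.2961×6.852=8.8812, v=18.6880/2.5923=7.2091
k=1: u−w=-23.1280, u+w=12.0100; √(b/2)=1.2961, √(2b)=2.5923; F=1.2961×(-23.128)=-29.9773, v=12.0100/2.5923=4.6330
k=2: u−w=11.2610, u+w=-1.8810; √(b/2)=1.2961, √(2b)=2.5923; F=1.2961×11.261=14.5959, v=-1.8810/2.5923=-0.7256

0: F=8.8812 v=7.2091
1: F=-29.9773 v=4.6330
2: F=14.5959 v=-0.7256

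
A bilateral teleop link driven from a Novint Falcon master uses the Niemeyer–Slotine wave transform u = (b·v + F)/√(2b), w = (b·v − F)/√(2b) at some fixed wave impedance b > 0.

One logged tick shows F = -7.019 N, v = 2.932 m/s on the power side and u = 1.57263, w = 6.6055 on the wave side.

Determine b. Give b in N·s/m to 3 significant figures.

u + w = 8.1781;  u + w = √(2b)·v, so √(2b) = 8.1781/2.932 = 2.7893.
b = (√(2b))²/2 = 7.7800/2 = 3.8900.
(Check via u − w = 2F/√(2b): u − w = -5.0329, 2F/√(2b) = -5.0329.)

b = 3.89 N·s/m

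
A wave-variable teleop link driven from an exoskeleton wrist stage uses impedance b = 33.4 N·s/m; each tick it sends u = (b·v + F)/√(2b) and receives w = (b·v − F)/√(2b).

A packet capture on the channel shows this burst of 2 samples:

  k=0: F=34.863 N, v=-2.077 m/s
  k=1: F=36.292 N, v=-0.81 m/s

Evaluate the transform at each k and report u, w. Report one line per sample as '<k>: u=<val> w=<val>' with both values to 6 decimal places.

k=0: b·v=33.4×(-2.077)=-69.371800; √(2b)=8.173127; u=(-69.371800+34.863)/8.173127=-4.222227, w=(-69.371800−34.863)/8.173127=-12.753357
k=1: b·v=33.4×(-0.81)=-27.054000; √(2b)=8.173127; u=(-27.054000+36.292)/8.173127=1.130290, w=(-27.054000−36.292)/8.173127=-7.750522

0: u=-4.222227 w=-12.753357
1: u=1.130290 w=-7.750522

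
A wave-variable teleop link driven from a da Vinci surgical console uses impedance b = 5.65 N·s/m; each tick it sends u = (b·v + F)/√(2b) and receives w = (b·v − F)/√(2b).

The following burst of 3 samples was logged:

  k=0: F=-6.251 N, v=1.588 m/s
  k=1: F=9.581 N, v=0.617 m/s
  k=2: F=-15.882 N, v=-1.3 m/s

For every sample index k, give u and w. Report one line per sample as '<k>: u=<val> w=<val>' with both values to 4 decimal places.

k=0: b·v=5.65×1.588=8.9722; √(2b)=3.3615; u=(8.9722+(-6.251))/3.3615=0.8095, w=(8.9722−(-6.251))/3.3615=4.5286
k=1: b·v=5.65×0.617=3.4861; √(2b)=3.3615; u=(3.4861+9.581)/3.3615=3.8872, w=(3.4861−9.581)/3.3615=-1.8131
k=2: b·v=5.65×(-1.3)=-7.3450; √(2b)=3.3615; u=(-7.3450+(-15.882))/3.3615=-6.9096, w=(-7.3450−(-15.882))/3.3615=2.5396

0: u=0.8095 w=4.5286
1: u=3.8872 w=-1.8131
2: u=-6.9096 w=2.5396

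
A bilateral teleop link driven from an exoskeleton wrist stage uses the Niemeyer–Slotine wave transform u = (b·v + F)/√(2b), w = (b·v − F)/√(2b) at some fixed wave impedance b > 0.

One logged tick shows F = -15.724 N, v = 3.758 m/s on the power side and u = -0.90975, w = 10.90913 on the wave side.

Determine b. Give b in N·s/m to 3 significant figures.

u + w = 9.9994;  u + w = √(2b)·v, so √(2b) = 9.9994/3.758 = 2.6608.
b = (√(2b))²/2 = 7.0800/2 = 3.5400.
(Check via u − w = 2F/√(2b): u − w = -11.8189, 2F/√(2b) = -11.8189.)

b = 3.54 N·s/m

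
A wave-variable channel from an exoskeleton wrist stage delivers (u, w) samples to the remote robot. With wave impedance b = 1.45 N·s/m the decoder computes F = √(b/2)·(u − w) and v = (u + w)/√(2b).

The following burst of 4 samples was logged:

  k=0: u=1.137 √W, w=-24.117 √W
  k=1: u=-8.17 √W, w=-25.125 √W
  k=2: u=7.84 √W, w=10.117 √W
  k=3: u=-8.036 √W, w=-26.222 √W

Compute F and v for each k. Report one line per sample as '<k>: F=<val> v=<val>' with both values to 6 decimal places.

k=0: u−w=25.254000, u+w=-22.980000; √(b/2)=0.851469, √(2b)=1.702939; F=0.851469×25.254=21.503006, v=-22.980000/1.702939=-13.494321
k=1: u−w=16.955000, u+w=-33.295000; √(b/2)=0.851469, √(2b)=1.702939; F=0.851469×16.955=14.436662, v=-33.295000/1.702939=-19.551497
k=2: u−w=-2.277000, u+w=17.957000; √(b/2)=0.851469, √(2b)=1.702939; F=0.851469×(-2.277)=-1.938796, v=17.957000/1.702939=10.544713
k=3: u−w=18.186000, u+w=-34.258000; √(b/2)=0.851469, √(2b)=1.702939; F=0.851469×18.186=15.484821, v=-34.258000/1.702939=-20.116990

0: F=21.503006 v=-13.494321
1: F=14.436662 v=-19.551497
2: F=-1.938796 v=10.544713
3: F=15.484821 v=-20.116990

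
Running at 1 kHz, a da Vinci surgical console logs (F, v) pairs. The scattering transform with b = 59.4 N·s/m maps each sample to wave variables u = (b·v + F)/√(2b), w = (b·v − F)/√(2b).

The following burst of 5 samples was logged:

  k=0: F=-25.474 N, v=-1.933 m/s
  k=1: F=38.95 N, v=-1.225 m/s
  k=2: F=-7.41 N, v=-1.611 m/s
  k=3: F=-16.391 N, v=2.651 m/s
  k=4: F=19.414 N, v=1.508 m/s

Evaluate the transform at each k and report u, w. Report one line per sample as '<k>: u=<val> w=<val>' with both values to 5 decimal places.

k=0: b·v=59.4×(-1.933)=-114.82020; √(2b)=10.89954; u=(-114.82020+(-25.474))/10.89954=-12.87157, w=(-114.82020−(-25.474))/10.89954=-8.19724
k=1: b·v=59.4×(-1.225)=-72.76500; √(2b)=10.89954; u=(-72.76500+38.95)/10.89954=-3.10242, w=(-72.76500−38.95)/10.89954=-10.24951
k=2: b·v=59.4×(-1.611)=-95.69340; √(2b)=10.89954; u=(-95.69340+(-7.41))/10.89954=-9.45943, w=(-95.69340−(-7.41))/10.89954=-8.09974
k=3: b·v=59.4×2.651=157.46940; √(2b)=10.89954; u=(157.46940+(-16.391))/10.89954=12.94352, w=(157.46940−(-16.391))/10.89954=15.95117
k=4: b·v=59.4×1.508=89.57520; √(2b)=10.89954; u=(89.57520+19.414)/10.89954=9.99943, w=(89.57520−19.414)/10.89954=6.43708

0: u=-12.87157 w=-8.19724
1: u=-3.10242 w=-10.24951
2: u=-9.45943 w=-8.09974
3: u=12.94352 w=15.95117
4: u=9.99943 w=6.43708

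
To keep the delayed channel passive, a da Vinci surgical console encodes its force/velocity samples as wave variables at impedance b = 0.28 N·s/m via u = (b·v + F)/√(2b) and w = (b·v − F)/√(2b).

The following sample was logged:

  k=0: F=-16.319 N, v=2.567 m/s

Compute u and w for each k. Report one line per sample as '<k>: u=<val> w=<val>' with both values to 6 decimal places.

k=0: b·v=0.28×2.567=0.718760; √(2b)=0.748331; u=(0.718760+(-16.319))/0.748331=-20.846698, w=(0.718760−(-16.319))/0.748331=22.767664

0: u=-20.846698 w=22.767664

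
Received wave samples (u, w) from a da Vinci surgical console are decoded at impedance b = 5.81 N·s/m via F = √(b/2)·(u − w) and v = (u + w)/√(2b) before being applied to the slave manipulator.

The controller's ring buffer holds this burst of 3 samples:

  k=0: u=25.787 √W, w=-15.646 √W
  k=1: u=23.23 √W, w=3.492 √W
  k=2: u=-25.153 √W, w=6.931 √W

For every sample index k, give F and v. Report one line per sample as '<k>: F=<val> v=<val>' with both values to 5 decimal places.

0: F=70.61866 v=2.97494
1: F=33.64157 v=7.83909
2: F=-54.68416 v=-5.34556

k=0: u−w=41.43300, u+w=10.14100; √(b/2)=1.70441, √(2b)=3.40881; F=1.70441×41.433=70.61866, v=10.14100/3.40881=2.97494
k=1: u−w=19.73800, u+w=26.72200; √(b/2)=1.70441, √(2b)=3.40881; F=1.70441×19.738=33.64157, v=26.72200/3.40881=7.83909
k=2: u−w=-32.08400, u+w=-18.22200; √(b/2)=1.70441, √(2b)=3.40881; F=1.70441×(-32.084)=-54.68416, v=-18.22200/3.40881=-5.34556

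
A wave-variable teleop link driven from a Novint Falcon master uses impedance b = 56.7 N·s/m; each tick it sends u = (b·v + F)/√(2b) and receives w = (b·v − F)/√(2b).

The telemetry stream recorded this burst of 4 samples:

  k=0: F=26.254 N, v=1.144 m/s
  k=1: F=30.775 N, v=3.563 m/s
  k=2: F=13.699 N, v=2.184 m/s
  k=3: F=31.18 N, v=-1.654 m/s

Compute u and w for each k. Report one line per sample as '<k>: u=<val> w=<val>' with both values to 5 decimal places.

k=0: b·v=56.7×1.144=64.86480; √(2b)=10.64894; u=(64.86480+26.254)/10.64894=8.55660, w=(64.86480−26.254)/10.64894=3.62579
k=1: b·v=56.7×3.563=202.02210; √(2b)=10.64894; u=(202.02210+30.775)/10.64894=21.86105, w=(202.02210−30.775)/10.64894=16.08114
k=2: b·v=56.7×2.184=123.83280; √(2b)=10.64894; u=(123.83280+13.699)/10.64894=12.91507, w=(123.83280−13.699)/10.64894=10.34223
k=3: b·v=56.7×(-1.654)=-93.78180; √(2b)=10.64894; u=(-93.78180+31.18)/10.64894=-5.87869, w=(-93.78180−31.18)/10.64894=-11.73467

0: u=8.55660 w=3.62579
1: u=21.86105 w=16.08114
2: u=12.91507 w=10.34223
3: u=-5.87869 w=-11.73467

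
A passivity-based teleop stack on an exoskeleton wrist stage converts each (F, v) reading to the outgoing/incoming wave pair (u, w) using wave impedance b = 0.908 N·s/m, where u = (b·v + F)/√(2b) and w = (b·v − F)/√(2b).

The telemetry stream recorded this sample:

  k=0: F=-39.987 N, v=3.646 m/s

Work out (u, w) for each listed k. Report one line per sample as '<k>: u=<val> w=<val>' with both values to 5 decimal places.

k=0: b·v=0.908×3.646=3.31057; √(2b)=1.34759; u=(3.31057+(-39.987))/1.34759=-27.21630, w=(3.31057−(-39.987))/1.34759=32.12962

0: u=-27.21630 w=32.12962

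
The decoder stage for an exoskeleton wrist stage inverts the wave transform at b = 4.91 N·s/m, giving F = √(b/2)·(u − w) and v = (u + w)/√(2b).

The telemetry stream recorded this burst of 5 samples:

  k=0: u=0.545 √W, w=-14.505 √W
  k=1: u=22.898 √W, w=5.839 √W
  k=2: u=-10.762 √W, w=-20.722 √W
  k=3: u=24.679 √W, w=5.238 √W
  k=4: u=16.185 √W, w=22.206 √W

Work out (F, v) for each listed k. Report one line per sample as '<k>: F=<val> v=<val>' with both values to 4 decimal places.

0: F=23.5810 v=-4.4548
1: F=26.7288 v=9.1703
2: F=15.6058 v=-10.0469
3: F=30.4610 v=9.5469
4: F=-9.4340 v=12.2511

k=0: u−w=15.0500, u+w=-13.9600; √(b/2)=1.5668, √(2b)=3.1337; F=1.5668×15.05=23.5810, v=-13.9600/3.1337=-4.4548
k=1: u−w=17.0590, u+w=28.7370; √(b/2)=1.5668, √(2b)=3.1337; F=1.5668×17.059=26.7288, v=28.7370/3.1337=9.1703
k=2: u−w=9.9600, u+w=-31.4840; √(b/2)=1.5668, √(2b)=3.1337; F=1.5668×9.96=15.6058, v=-31.4840/3.1337=-10.0469
k=3: u−w=19.4410, u+w=29.9170; √(b/2)=1.5668, √(2b)=3.1337; F=1.5668×19.441=30.4610, v=29.9170/3.1337=9.5469
k=4: u−w=-6.0210, u+w=38.3910; √(b/2)=1.5668, √(2b)=3.1337; F=1.5668×(-6.021)=-9.4340, v=38.3910/3.1337=12.2511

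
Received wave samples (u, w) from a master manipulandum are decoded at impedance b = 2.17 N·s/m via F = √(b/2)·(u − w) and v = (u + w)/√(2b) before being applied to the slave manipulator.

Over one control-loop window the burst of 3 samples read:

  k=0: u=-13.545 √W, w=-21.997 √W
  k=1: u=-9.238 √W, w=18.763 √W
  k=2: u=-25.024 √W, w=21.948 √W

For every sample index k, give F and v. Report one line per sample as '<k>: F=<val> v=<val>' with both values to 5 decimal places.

0: F=8.80388 v=-17.06071
1: F=-29.16677 v=4.57215
2: F=-48.92760 v=-1.47653

k=0: u−w=8.45200, u+w=-35.54200; √(b/2)=1.04163, √(2b)=2.08327; F=1.04163×8.452=8.80388, v=-35.54200/2.08327=-17.06071
k=1: u−w=-28.00100, u+w=9.52500; √(b/2)=1.04163, √(2b)=2.08327; F=1.04163×(-28.001)=-29.16677, v=9.52500/2.08327=4.57215
k=2: u−w=-46.97200, u+w=-3.07600; √(b/2)=1.04163, √(2b)=2.08327; F=1.04163×(-46.972)=-48.92760, v=-3.07600/2.08327=-1.47653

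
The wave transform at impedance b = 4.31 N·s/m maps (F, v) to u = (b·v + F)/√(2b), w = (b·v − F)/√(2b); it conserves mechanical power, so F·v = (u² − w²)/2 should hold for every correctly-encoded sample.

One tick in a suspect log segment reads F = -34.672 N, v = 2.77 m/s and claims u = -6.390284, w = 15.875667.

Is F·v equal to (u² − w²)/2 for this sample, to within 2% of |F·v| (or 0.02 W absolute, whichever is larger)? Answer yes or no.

F·v = (-34.672)×2.77 = -96.041440 W.
(u² − w²)/2 = (40.835730 − 252.036803)/2 = -105.600537 W.
|Δ| = 9.559097;  2% of max(1, |F·v|) = 1.920829.

no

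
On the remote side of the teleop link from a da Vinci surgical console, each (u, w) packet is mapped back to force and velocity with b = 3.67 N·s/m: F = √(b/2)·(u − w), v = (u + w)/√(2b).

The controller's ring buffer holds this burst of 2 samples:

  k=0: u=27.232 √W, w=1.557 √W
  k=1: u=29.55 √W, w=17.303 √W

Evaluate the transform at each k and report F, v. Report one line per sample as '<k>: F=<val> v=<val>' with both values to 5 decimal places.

k=0: u−w=25.67500, u+w=28.78900; √(b/2)=1.35462, √(2b)=2.70924; F=1.35462×25.675=34.77991, v=28.78900/2.70924=10.62621
k=1: u−w=12.24700, u+w=46.85300; √(b/2)=1.35462, √(2b)=2.70924; F=1.35462×12.247=16.59005, v=46.85300/2.70924=17.29376

0: F=34.77991 v=10.62621
1: F=16.59005 v=17.29376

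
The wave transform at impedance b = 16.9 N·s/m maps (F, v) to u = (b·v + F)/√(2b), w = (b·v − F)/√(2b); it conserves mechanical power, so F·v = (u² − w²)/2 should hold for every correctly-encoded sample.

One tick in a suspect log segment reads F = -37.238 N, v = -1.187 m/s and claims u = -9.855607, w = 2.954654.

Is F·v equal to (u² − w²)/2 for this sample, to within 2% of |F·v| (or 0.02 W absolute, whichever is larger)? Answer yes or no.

yes

F·v = (-37.238)×(-1.187) = 44.201506 W.
(u² − w²)/2 = (97.132989 − 8.729980)/2 = 44.201505 W.
|Δ| = 0.000001;  2% of max(1, |F·v|) = 0.884030.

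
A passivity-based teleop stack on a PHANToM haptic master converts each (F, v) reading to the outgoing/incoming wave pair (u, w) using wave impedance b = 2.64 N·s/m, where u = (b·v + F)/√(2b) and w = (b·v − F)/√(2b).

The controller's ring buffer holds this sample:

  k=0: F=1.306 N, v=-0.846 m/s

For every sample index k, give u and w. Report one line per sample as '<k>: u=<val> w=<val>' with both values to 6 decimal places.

k=0: b·v=2.64×(-0.846)=-2.233440; √(2b)=2.297825; u=(-2.233440+1.306)/2.297825=-0.403616, w=(-2.233440−1.306)/2.297825=-1.540344

0: u=-0.403616 w=-1.540344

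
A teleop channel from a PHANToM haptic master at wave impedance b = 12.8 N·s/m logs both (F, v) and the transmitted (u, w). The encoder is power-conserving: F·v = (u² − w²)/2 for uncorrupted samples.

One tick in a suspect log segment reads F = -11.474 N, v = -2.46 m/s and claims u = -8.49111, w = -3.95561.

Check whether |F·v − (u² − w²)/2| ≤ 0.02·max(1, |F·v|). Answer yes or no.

yes

F·v = (-11.474)×(-2.46) = 28.22604 W.
(u² − w²)/2 = (72.09895 − 15.64685)/2 = 28.22605 W.
|Δ| = 0.00001;  2% of max(1, |F·v|) = 0.56452.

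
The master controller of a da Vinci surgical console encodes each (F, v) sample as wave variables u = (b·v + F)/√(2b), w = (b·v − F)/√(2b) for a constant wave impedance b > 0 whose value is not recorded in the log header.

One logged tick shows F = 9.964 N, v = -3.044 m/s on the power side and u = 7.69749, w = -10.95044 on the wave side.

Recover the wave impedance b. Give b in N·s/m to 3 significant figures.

u + w = -3.25295;  u + w = √(2b)·v, so √(2b) = -3.25295/(-3.044) = 1.06864.
b = (√(2b))²/2 = 1.14200/2 = 0.57100.
(Check via u − w = 2F/√(2b): u − w = 18.64793, 2F/√(2b) = 18.64794.)

b = 0.571 N·s/m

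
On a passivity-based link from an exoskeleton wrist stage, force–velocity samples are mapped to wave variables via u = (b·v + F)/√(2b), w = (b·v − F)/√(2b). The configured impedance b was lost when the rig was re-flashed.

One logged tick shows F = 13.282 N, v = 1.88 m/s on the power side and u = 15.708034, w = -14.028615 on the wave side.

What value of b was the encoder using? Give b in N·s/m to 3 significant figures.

u + w = 1.679419;  u + w = √(2b)·v, so √(2b) = 1.679419/1.88 = 0.893308.
b = (√(2b))²/2 = 0.797999/2 = 0.399000.
(Check via u − w = 2F/√(2b): u − w = 29.736649, 2F/√(2b) = 29.736665.)

b = 0.399 N·s/m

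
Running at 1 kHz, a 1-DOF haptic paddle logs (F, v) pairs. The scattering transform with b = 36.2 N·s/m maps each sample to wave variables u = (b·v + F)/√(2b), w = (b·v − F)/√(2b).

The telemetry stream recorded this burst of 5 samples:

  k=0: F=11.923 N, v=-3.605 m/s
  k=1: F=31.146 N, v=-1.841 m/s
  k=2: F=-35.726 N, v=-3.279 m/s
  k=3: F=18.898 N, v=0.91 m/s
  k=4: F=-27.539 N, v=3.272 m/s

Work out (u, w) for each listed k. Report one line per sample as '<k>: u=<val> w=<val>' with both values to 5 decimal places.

0: u=-13.93589 w=-16.73840
1: u=-4.17193 w=-11.49281
2: u=-18.14891 w=-9.75151
3: u=6.09250 w=1.65052
4: u=10.68390 w=17.15695

k=0: b·v=36.2×(-3.605)=-130.50100; √(2b)=8.50882; u=(-130.50100+11.923)/8.50882=-13.93589, w=(-130.50100−11.923)/8.50882=-16.73840
k=1: b·v=36.2×(-1.841)=-66.64420; √(2b)=8.50882; u=(-66.64420+31.146)/8.50882=-4.17193, w=(-66.64420−31.146)/8.50882=-11.49281
k=2: b·v=36.2×(-3.279)=-118.69980; √(2b)=8.50882; u=(-118.69980+(-35.726))/8.50882=-18.14891, w=(-118.69980−(-35.726))/8.50882=-9.75151
k=3: b·v=36.2×0.91=32.94200; √(2b)=8.50882; u=(32.94200+18.898)/8.50882=6.09250, w=(32.94200−18.898)/8.50882=1.65052
k=4: b·v=36.2×3.272=118.44640; √(2b)=8.50882; u=(118.44640+(-27.539))/8.50882=10.68390, w=(118.44640−(-27.539))/8.50882=17.15695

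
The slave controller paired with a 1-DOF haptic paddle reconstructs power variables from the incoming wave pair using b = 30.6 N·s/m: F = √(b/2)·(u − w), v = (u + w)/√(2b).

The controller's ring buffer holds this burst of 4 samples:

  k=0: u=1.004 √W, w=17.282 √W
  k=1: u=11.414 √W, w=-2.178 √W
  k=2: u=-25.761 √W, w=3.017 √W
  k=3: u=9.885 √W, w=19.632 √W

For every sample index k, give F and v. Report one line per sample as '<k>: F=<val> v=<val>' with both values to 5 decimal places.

0: F=-63.67175 v=2.33745
1: F=53.16540 v=1.18061
2: F=-112.56576 v=-2.90731
3: F=-38.12560 v=3.77308

k=0: u−w=-16.27800, u+w=18.28600; √(b/2)=3.91152, √(2b)=7.82304; F=3.91152×(-16.278)=-63.67175, v=18.28600/7.82304=2.33745
k=1: u−w=13.59200, u+w=9.23600; √(b/2)=3.91152, √(2b)=7.82304; F=3.91152×13.592=53.16540, v=9.23600/7.82304=1.18061
k=2: u−w=-28.77800, u+w=-22.74400; √(b/2)=3.91152, √(2b)=7.82304; F=3.91152×(-28.778)=-112.56576, v=-22.74400/7.82304=-2.90731
k=3: u−w=-9.74700, u+w=29.51700; √(b/2)=3.91152, √(2b)=7.82304; F=3.91152×(-9.747)=-38.12560, v=29.51700/7.82304=3.77308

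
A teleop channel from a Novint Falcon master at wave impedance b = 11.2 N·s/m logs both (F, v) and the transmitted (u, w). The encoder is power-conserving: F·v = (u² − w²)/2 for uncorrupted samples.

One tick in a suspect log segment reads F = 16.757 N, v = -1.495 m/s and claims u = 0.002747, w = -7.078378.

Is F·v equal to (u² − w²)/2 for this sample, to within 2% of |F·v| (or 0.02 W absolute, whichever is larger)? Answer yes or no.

yes

F·v = 16.757×(-1.495) = -25.051715 W.
(u² − w²)/2 = (0.000008 − 50.103435)/2 = -25.051714 W.
|Δ| = 0.000001;  2% of max(1, |F·v|) = 0.501034.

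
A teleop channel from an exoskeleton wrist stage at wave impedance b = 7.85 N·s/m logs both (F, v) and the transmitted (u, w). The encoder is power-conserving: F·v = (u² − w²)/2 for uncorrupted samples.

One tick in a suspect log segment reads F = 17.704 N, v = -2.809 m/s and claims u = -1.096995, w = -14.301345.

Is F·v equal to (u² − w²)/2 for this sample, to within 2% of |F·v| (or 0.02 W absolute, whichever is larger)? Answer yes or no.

F·v = 17.704×(-2.809) = -49.730536 W.
(u² − w²)/2 = (1.203398 − 204.528469)/2 = -101.662535 W.
|Δ| = 51.931999;  2% of max(1, |F·v|) = 0.994611.

no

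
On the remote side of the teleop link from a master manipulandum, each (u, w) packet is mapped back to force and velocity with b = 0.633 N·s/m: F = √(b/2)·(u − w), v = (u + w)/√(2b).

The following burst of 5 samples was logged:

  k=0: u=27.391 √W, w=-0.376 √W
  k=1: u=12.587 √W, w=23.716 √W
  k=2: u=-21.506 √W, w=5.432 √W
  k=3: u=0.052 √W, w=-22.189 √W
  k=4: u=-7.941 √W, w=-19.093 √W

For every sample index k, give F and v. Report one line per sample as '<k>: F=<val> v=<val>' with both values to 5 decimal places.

k=0: u−w=27.76700, u+w=27.01500; √(b/2)=0.56258, √(2b)=1.12517; F=0.56258×27.767=15.62125, v=27.01500/1.12517=24.00978
k=1: u−w=-11.12900, u+w=36.30300; √(b/2)=0.56258, √(2b)=1.12517; F=0.56258×(-11.129)=-6.26099, v=36.30300/1.12517=32.26455
k=2: u−w=-26.93800, u+w=-16.07400; √(b/2)=0.56258, √(2b)=1.12517; F=0.56258×(-26.938)=-15.15487, v=-16.07400/1.12517=-14.28588
k=3: u−w=22.24100, u+w=-22.13700; √(b/2)=0.56258, √(2b)=1.12517; F=0.56258×22.241=12.51242, v=-22.13700/1.12517=-19.67442
k=4: u−w=11.15200, u+w=-27.03400; √(b/2)=0.56258, √(2b)=1.12517; F=0.56258×11.152=6.27393, v=-27.03400/1.12517=-24.02666

0: F=15.62125 v=24.00978
1: F=-6.26099 v=32.26455
2: F=-15.15487 v=-14.28588
3: F=12.51242 v=-19.67442
4: F=6.27393 v=-24.02666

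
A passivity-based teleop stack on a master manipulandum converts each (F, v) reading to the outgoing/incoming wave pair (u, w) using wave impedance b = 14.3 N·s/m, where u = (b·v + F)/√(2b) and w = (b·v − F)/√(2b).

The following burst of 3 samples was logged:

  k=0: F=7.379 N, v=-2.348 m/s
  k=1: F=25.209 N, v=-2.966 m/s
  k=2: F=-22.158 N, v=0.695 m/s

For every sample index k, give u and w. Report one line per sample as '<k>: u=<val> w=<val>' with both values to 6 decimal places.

0: u=-4.898636 w=-7.658226
1: u=-3.217115 w=-12.644747
2: u=-2.284917 w=6.001705

k=0: b·v=14.3×(-2.348)=-33.576400; √(2b)=5.347897; u=(-33.576400+7.379)/5.347897=-4.898636, w=(-33.576400−7.379)/5.347897=-7.658226
k=1: b·v=14.3×(-2.966)=-42.413800; √(2b)=5.347897; u=(-42.413800+25.209)/5.347897=-3.217115, w=(-42.413800−25.209)/5.347897=-12.644747
k=2: b·v=14.3×0.695=9.938500; √(2b)=5.347897; u=(9.938500+(-22.158))/5.347897=-2.284917, w=(9.938500−(-22.158))/5.347897=6.001705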